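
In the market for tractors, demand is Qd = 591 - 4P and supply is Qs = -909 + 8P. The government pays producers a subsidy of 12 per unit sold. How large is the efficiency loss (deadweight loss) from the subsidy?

Deadweight loss = 192

Pre-subsidy: 591 - 4P = -909 + 8P gives P* = 125, Q* = 91.
With the subsidy, sellers receive Ps = Pb + 12 for each unit, where Pb is the price buyers pay.
Supply in terms of Pb becomes Qs = -909 + 8(Pb + 12) = -813 + 8Pb. Setting this equal to demand: 591 - 4Pb = -813 + 8Pb, so Pb = 117.
Sellers receive Ps = 117 + 12 = 129; Q' = 591 − 4·117 = 123.
The subsidy expands output by 123 − 91 = 32 past the efficient level; on those units the gap between marginal cost and willingness to pay runs from 0 up to 12.
DWL = ½ × 12 × 32 = 192.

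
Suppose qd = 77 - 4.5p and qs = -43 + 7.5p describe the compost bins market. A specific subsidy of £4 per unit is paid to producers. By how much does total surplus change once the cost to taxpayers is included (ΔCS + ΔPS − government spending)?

Pre-subsidy: 77 - 4.5p = -43 + 7.5p gives p* = 10, q* = 32.
With the subsidy, sellers receive ps = pb + 4 for each unit, where pb is the price buyers pay.
Supply in terms of pb becomes qs = -43 + 7.5(pb + 4) = -13 + 7.5pb. Setting this equal to demand: 77 - 4.5pb = -13 + 7.5pb, so pb = 7.5.
Sellers receive ps = 7.5 + 4 = 11.5; q' = 77 − 4.5·7.5 = 43.25.
ΔCS = ½(32 + 43.25)(10 − 7.5) = 94.0625; ΔPS = ½(32 + 43.25)(11.5 − 10) = 56.4375.
Government spending = 4 × 43.25 = 173.
Net change = 94.0625 + 56.4375 − 173 = -22.5. The loss equals the DWL triangle ½·4·11.25.

Net change in total surplus = -£22.5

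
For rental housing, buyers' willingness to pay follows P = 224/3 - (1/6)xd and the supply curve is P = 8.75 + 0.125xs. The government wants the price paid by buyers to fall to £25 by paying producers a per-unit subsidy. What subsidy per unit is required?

Required subsidy s = £21 per unit

At a buyer price of 25, quantity demanded is 448 − 6·25 = 298.
Sellers supply 298 only when they receive Ps = 8.75 + 0.125·298 = 46.
s = Ps − Pb = 46 − 25 = 21.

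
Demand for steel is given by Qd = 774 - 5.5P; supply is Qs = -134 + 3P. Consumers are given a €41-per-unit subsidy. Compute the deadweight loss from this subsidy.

Deadweight loss = 55473/34

Pre-subsidy: 774 - 5.5P = -134 + 3P gives P* = 1816/17, Q* = 3170/17.
With the rebate, buyers effectively pay Pb = Ps − 41, where Ps is the price sellers receive.
Demand in terms of Ps becomes Qd = 774 − 5.5(Ps − 41) = 999.5 - 5.5Ps. Setting this equal to supply: 999.5 - 5.5Ps = -134 + 3Ps, so Ps = 2267/17.
Buyers pay Pb = 2267/17 − 41 = 1570/17; Q' = -134 + 3·(2267/17) = 4523/17.
The subsidy expands output by 4523/17 − 3170/17 = 1353/17 past the efficient level; on those units the gap between marginal cost and willingness to pay runs from 0 up to 41.
DWL = ½ × 41 × 1353/17 = 55473/34.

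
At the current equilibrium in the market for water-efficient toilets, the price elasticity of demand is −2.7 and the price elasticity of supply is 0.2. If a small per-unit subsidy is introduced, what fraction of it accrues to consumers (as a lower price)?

For a small subsidy around the equilibrium, the benefit split depends on the relative slopes, which at a point are proportional to the elasticities.
Buyer share = εs/(εs + |εd|) = 0.2/(0.2 + 2.7) = 2/29; seller share = |εd|/(εs + |εd|) = 27/29.

Consumer share = 2/29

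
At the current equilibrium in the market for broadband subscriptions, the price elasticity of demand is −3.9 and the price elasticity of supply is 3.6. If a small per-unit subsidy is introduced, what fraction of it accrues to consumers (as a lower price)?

Consumer share = 0.48

For a small subsidy around the equilibrium, the benefit split depends on the relative slopes, which at a point are proportional to the elasticities.
Buyer share = εs/(εs + |εd|) = 3.6/(3.6 + 3.9) = 0.48; seller share = |εd|/(εs + |εd|) = 0.52.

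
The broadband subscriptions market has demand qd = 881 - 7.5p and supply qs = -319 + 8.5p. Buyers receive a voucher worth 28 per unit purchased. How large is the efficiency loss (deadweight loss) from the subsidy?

Pre-subsidy: 881 - 7.5p = -319 + 8.5p gives p* = 75, q* = 318.5.
With the rebate, buyers effectively pay pb = ps − 28, where ps is the price sellers receive.
Demand in terms of ps becomes qd = 881 − 7.5(ps − 28) = 1091 - 7.5ps. Setting this equal to supply: 1091 - 7.5ps = -319 + 8.5ps, so ps = 88.125.
Buyers pay pb = 88.125 − 28 = 60.125; q' = -319 + 8.5·88.125 = 430.0625.
The subsidy expands output by 430.0625 − 318.5 = 111.5625 past the efficient level; on those units the gap between marginal cost and willingness to pay runs from 0 up to 28.
DWL = ½ × 28 × 111.5625 = 1561.875.

Deadweight loss = 1561.875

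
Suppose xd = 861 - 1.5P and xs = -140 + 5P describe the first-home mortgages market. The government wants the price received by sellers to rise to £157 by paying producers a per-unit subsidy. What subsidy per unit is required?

Required subsidy s = £13 per unit

At a seller price of 157, quantity supplied is -140 + 5·157 = 645.
Buyers absorb 645 only when they pay Pb with 861 − 1.5·Pb = 645, i.e. Pb = 144.
s = Ps − Pb = 157 − 144 = 13.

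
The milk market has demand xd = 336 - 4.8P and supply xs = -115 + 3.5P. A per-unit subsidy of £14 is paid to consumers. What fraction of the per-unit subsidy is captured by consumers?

Pre-subsidy: 336 - 4.8P = -115 + 3.5P gives P* = 4510/83, x* = 6240/83.
With the rebate, buyers effectively pay Pb = Ps − 14, where Ps is the price sellers receive.
Demand in terms of Ps becomes xd = 336 − 4.8(Ps − 14) = 403.2 - 4.8Ps. Setting this equal to supply: 403.2 - 4.8Ps = -115 + 3.5Ps, so Ps = 5182/83.
Buyers pay Pb = 5182/83 − 14 = 4020/83; x' = -115 + 3.5·(5182/83) = 8592/83.
Buyers' price falls by P* − Pb = 4510/83 − 4020/83 = 490/83; sellers' price rises by Ps − P* = 5182/83 − 4510/83 = 672/83.
So consumers capture (490/83)/14 = 35/83 of each unit of subsidy.

Consumer share = 35/83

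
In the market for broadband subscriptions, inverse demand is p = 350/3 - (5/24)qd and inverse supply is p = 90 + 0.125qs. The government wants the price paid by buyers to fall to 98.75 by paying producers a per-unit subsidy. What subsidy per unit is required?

At a buyer price of 98.75, quantity demanded is 560 − 4.8·98.75 = 86.
Sellers supply 86 only when they receive ps = 90 + 0.125·86 = 100.75.
s = ps − pb = 100.75 − 98.75 = 2.

Required subsidy s = 2 per unit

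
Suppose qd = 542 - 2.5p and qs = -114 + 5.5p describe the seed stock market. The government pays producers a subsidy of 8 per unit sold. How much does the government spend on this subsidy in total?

Pre-subsidy: 542 - 2.5p = -114 + 5.5p gives p* = 82, q* = 337.
With the subsidy, sellers receive ps = pb + 8 for each unit, where pb is the price buyers pay.
Supply in terms of pb becomes qs = -114 + 5.5(pb + 8) = -70 + 5.5pb. Setting this equal to demand: 542 - 2.5pb = -70 + 5.5pb, so pb = 76.5.
Sellers receive ps = 76.5 + 8 = 84.5; q' = 542 − 2.5·76.5 = 350.75.
Government outlay = subsidy × quantity = 8 × 350.75 = 2806.

Government cost = 2806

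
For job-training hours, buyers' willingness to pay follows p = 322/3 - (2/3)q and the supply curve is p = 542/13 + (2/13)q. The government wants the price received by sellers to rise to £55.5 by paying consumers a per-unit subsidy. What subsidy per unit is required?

Required subsidy s = £8 per unit

At a seller price of 55.5, quantity supplied is -271 + 6.5·55.5 = 89.75.
Buyers absorb 89.75 only when they pay pb = 322/3 − (2/3)·89.75 = 47.5.
s = ps − pb = 55.5 − 47.5 = 8.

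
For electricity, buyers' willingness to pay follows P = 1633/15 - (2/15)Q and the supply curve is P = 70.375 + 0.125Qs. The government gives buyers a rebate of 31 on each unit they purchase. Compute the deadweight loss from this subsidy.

Pre-subsidy: 1633/15 - (2/15)Q = 70.375 + 0.125Q gives Q* = 149 and P* = 89.
With the rebate, buyers effectively pay Pb = Ps − 31, where Ps is the price sellers receive.
On the curves, Pb = 1633/15 - (2/15)Q and Ps = 70.375 + 0.125Q; the wedge Ps − Pb = 31 gives 70.375 + 0.125Q − (1633/15 - (2/15)Q) = 31, so Q' = 269.
Then Pb = 1633/15 − (2/15)·269 = 73 and Ps = 70.375 + 0.125·269 = 104.
The subsidy expands output by 269 − 149 = 120 past the efficient level; on those units the gap between marginal cost and willingness to pay runs from 0 up to 31.
DWL = ½ × 31 × 120 = 1860.

Deadweight loss = 1860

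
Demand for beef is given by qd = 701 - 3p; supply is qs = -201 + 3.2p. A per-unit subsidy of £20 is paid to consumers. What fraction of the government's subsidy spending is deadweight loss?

Pre-subsidy: 701 - 3p = -201 + 3.2p gives p* = 4510/31, q* = 8201/31.
With the rebate, buyers effectively pay pb = ps − 20, where ps is the price sellers receive.
Demand in terms of ps becomes qd = 701 − 3(ps − 20) = 761 - 3ps. Setting this equal to supply: 761 - 3ps = -201 + 3.2ps, so ps = 4810/31.
Buyers pay pb = 4810/31 − 20 = 4190/31; q' = -201 + 3.2·(4810/31) = 9161/31.
ΔCS = ½(8201/31 + 9161/31)(4510/31 − 4190/31) = 2777920/961; ΔPS = ½(8201/31 + 9161/31)(4810/31 − 4510/31) = 2604300/961.
Government spending = 20 × 9161/31 = 183220/31.
DWL = ½ × 20 × (9161/31 − 8201/31) = 9600/31; fraction = (9600/31) / (183220/31) = 480/9161.

DWL / government spending = 480/9161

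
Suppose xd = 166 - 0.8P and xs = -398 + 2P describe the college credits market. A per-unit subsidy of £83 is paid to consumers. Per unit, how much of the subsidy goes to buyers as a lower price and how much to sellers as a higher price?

Buyers gain 415/7 per unit; sellers gain 166/7 per unit

Pre-subsidy: 166 - 0.8P = -398 + 2P gives P* = 1410/7, x* = 34/7.
With the rebate, buyers effectively pay Pb = Ps − 83, where Ps is the price sellers receive.
Demand in terms of Ps becomes xd = 166 − 0.8(Ps − 83) = 232.4 - 0.8Ps. Setting this equal to supply: 232.4 - 0.8Ps = -398 + 2Ps, so Ps = 1576/7.
Buyers pay Pb = 1576/7 − 83 = 995/7; x' = -398 + 2·(1576/7) = 366/7.
Buyers' price falls by P* − Pb = 1410/7 − 995/7 = 415/7; sellers' price rises by Ps − P* = 1576/7 − 1410/7 = 166/7.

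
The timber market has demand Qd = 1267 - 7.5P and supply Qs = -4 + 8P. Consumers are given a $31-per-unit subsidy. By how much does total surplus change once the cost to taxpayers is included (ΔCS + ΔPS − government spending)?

Net change in total surplus = -$1860

Pre-subsidy: 1267 - 7.5P = -4 + 8P gives P* = 82, Q* = 652.
With the rebate, buyers effectively pay Pb = Ps − 31, where Ps is the price sellers receive.
Demand in terms of Ps becomes Qd = 1267 − 7.5(Ps − 31) = 1499.5 - 7.5Ps. Setting this equal to supply: 1499.5 - 7.5Ps = -4 + 8Ps, so Ps = 97.
Buyers pay Pb = 97 − 31 = 66; Q' = -4 + 8·97 = 772.
ΔCS = ½(652 + 772)(82 − 66) = 11392; ΔPS = ½(652 + 772)(97 − 82) = 10680.
Government spending = 31 × 772 = 23932.
Net change = 11392 + 10680 − 23932 = -1860. The loss equals the DWL triangle ½·31·120.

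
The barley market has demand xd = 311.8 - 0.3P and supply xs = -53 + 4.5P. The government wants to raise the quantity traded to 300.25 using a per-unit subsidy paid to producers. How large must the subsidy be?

At x = 300.25, invert demand for the buyer price: Pb = (311.8 − 300.25)/0.3 = 38.5; invert supply for the seller price: Ps = (300.25 − (-53))/4.5 = 78.5.
The subsidy must fill the gap: s = Ps − Pb = 78.5 − 38.5 = 40.

Required subsidy s = 40 per unit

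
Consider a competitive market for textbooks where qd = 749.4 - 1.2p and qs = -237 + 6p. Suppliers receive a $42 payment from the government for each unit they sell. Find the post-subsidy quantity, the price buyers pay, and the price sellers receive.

q' = 627; buyers pay $102; sellers receive $144

Pre-subsidy: 749.4 - 1.2p = -237 + 6p gives p* = 137, q* = 585.
With the subsidy, sellers receive ps = pb + 42 for each unit, where pb is the price buyers pay.
Supply in terms of pb becomes qs = -237 + 6(pb + 42) = 15 + 6pb. Setting this equal to demand: 749.4 - 1.2pb = 15 + 6pb, so pb = 102.
Sellers receive ps = 102 + 42 = 144; q' = 749.4 − 1.2·102 = 627.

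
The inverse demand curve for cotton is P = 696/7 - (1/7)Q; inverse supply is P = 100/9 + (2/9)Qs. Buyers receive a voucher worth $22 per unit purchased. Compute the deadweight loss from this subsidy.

Deadweight loss = 15246/23

Pre-subsidy: 696/7 - (1/7)Q = 100/9 + (2/9)Q gives Q* = 5564/23 and P* = 1492/23.
With the rebate, buyers effectively pay Pb = Ps − 22, where Ps is the price sellers receive.
On the curves, Pb = 696/7 - (1/7)Q and Ps = 100/9 + (2/9)Q; the wedge Ps − Pb = 22 gives 100/9 + (2/9)Q − (696/7 - (1/7)Q) = 22, so Q' = 6950/23.
Then Pb = 696/7 − (1/7)·(6950/23) = 1294/23 and Ps = 100/9 + (2/9)·(6950/23) = 1800/23.
The subsidy expands output by 6950/23 − 5564/23 = 1386/23 past the efficient level; on those units the gap between marginal cost and willingness to pay runs from 0 up to 22.
DWL = ½ × 22 × 1386/23 = 15246/23.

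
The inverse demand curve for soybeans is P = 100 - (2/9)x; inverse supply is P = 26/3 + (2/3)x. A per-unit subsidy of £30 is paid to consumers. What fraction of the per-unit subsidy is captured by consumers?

Pre-subsidy: 100 - (2/9)x = 26/3 + (2/3)x gives x* = 102.75 and P* = 463/6.
With the rebate, buyers effectively pay Pb = Ps − 30, where Ps is the price sellers receive.
On the curves, Pb = 100 - (2/9)x and Ps = 26/3 + (2/3)x; the wedge Ps − Pb = 30 gives 26/3 + (2/3)x − (100 - (2/9)x) = 30, so x' = 136.5.
Then Pb = 100 − (2/9)·136.5 = 209/3 and Ps = 26/3 + (2/3)·136.5 = 299/3.
Buyers' price falls by P* − Pb = 463/6 − 209/3 = 7.5; sellers' price rises by Ps − P* = 299/3 − 463/6 = 22.5.
So consumers capture 7.5/30 = 0.25 of each unit of subsidy.

Consumer share = 0.25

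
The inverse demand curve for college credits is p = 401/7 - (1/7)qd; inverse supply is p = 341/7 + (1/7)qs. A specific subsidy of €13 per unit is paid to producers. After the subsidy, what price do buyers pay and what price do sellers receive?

Buyers pay €46.5; sellers receive €59.5

Pre-subsidy: 401/7 - (1/7)q = 341/7 + (1/7)q gives q* = 30 and p* = 53.
With the subsidy, sellers receive ps = pb + 13 for each unit, where pb is the price buyers pay.
On the curves, pb = 401/7 - (1/7)q and ps = 341/7 + (1/7)q; the wedge ps − pb = 13 gives 341/7 + (1/7)q − (401/7 - (1/7)q) = 13, so q' = 75.5.
Then pb = 401/7 − (1/7)·75.5 = 46.5 and ps = 341/7 + (1/7)·75.5 = 59.5.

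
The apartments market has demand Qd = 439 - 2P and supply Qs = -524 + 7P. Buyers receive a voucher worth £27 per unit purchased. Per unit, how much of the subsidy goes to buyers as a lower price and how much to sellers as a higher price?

Pre-subsidy: 439 - 2P = -524 + 7P gives P* = 107, Q* = 225.
With the rebate, buyers effectively pay Pb = Ps − 27, where Ps is the price sellers receive.
Demand in terms of Ps becomes Qd = 439 − 2(Ps − 27) = 493 - 2Ps. Setting this equal to supply: 493 - 2Ps = -524 + 7Ps, so Ps = 113.
Buyers pay Pb = 113 − 27 = 86; Q' = -524 + 7·113 = 267.
Buyers' price falls by P* − Pb = 107 − 86 = 21; sellers' price rises by Ps − P* = 113 − 107 = 6.

Buyers gain £21 per unit; sellers gain £6 per unit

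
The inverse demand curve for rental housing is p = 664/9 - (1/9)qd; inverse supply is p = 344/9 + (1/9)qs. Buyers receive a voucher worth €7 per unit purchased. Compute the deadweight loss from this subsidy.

Deadweight loss = €110.25

Pre-subsidy: 664/9 - (1/9)q = 344/9 + (1/9)q gives q* = 160 and p* = 56.
With the rebate, buyers effectively pay pb = ps − 7, where ps is the price sellers receive.
On the curves, pb = 664/9 - (1/9)q and ps = 344/9 + (1/9)q; the wedge ps − pb = 7 gives 344/9 + (1/9)q − (664/9 - (1/9)q) = 7, so q' = 191.5.
Then pb = 664/9 − (1/9)·191.5 = 52.5 and ps = 344/9 + (1/9)·191.5 = 59.5.
The subsidy expands output by 191.5 − 160 = 31.5 past the efficient level; on those units the gap between marginal cost and willingness to pay runs from 0 up to 7.
DWL = ½ × 7 × 31.5 = 110.25.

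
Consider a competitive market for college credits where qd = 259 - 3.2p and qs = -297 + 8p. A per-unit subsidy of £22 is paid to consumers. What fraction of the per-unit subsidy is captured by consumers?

Consumer share = 5/7

Pre-subsidy: 259 - 3.2p = -297 + 8p gives p* = 695/14, q* = 701/7.
With the rebate, buyers effectively pay pb = ps − 22, where ps is the price sellers receive.
Demand in terms of ps becomes qd = 259 − 3.2(ps − 22) = 329.4 - 3.2ps. Setting this equal to supply: 329.4 - 3.2ps = -297 + 8ps, so ps = 783/14.
Buyers pay pb = 783/14 − 22 = 475/14; q' = -297 + 8·(783/14) = 1053/7.
Buyers' price falls by p* − pb = 695/14 − 475/14 = 110/7; sellers' price rises by ps − p* = 783/14 − 695/14 = 44/7.
So consumers capture (110/7)/22 = 5/7 of each unit of subsidy.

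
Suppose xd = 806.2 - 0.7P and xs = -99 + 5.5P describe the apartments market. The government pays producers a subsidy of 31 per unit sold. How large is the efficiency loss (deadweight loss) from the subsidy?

Deadweight loss = 298.375

Pre-subsidy: 806.2 - 0.7P = -99 + 5.5P gives P* = 146, x* = 704.
With the subsidy, sellers receive Ps = Pb + 31 for each unit, where Pb is the price buyers pay.
Supply in terms of Pb becomes xs = -99 + 5.5(Pb + 31) = 71.5 + 5.5Pb. Setting this equal to demand: 806.2 - 0.7Pb = 71.5 + 5.5Pb, so Pb = 118.5.
Sellers receive Ps = 118.5 + 31 = 149.5; x' = 806.2 − 0.7·118.5 = 723.25.
The subsidy expands output by 723.25 − 704 = 19.25 past the efficient level; on those units the gap between marginal cost and willingness to pay runs from 0 up to 31.
DWL = ½ × 31 × 19.25 = 298.375.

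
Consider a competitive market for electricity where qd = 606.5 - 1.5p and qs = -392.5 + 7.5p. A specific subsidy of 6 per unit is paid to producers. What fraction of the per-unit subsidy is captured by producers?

Pre-subsidy: 606.5 - 1.5p = -392.5 + 7.5p gives p* = 111, q* = 440.
With the subsidy, sellers receive ps = pb + 6 for each unit, where pb is the price buyers pay.
Supply in terms of pb becomes qs = -392.5 + 7.5(pb + 6) = -347.5 + 7.5pb. Setting this equal to demand: 606.5 - 1.5pb = -347.5 + 7.5pb, so pb = 106.
Sellers receive ps = 106 + 6 = 112; q' = 606.5 − 1.5·106 = 447.5.
Buyers' price falls by p* − pb = 111 − 106 = 5; sellers' price rises by ps − p* = 112 − 111 = 1.
So producers capture 1/6 = 1/6 of each unit of subsidy.

Producer share = 1/6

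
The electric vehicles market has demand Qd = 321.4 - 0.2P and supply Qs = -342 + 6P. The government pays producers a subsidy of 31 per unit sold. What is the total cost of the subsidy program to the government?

Pre-subsidy: 321.4 - 0.2P = -342 + 6P gives P* = 107, Q* = 300.
With the subsidy, sellers receive Ps = Pb + 31 for each unit, where Pb is the price buyers pay.
Supply in terms of Pb becomes Qs = -342 + 6(Pb + 31) = -156 + 6Pb. Setting this equal to demand: 321.4 - 0.2Pb = -156 + 6Pb, so Pb = 77.
Sellers receive Ps = 77 + 31 = 108; Q' = 321.4 − 0.2·77 = 306.
Government outlay = subsidy × quantity = 31 × 306 = 9486.

Government cost = 9486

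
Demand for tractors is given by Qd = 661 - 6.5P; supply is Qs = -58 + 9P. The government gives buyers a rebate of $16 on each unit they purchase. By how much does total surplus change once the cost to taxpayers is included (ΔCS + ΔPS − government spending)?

Pre-subsidy: 661 - 6.5P = -58 + 9P gives P* = 1438/31, Q* = 11144/31.
With the rebate, buyers effectively pay Pb = Ps − 16, where Ps is the price sellers receive.
Demand in terms of Ps becomes Qd = 661 − 6.5(Ps − 16) = 765 - 6.5Ps. Setting this equal to supply: 765 - 6.5Ps = -58 + 9Ps, so Ps = 1646/31.
Buyers pay Pb = 1646/31 − 16 = 1150/31; Q' = -58 + 9·(1646/31) = 13016/31.
ΔCS = ½(11144/31 + 13016/31)(1438/31 − 1150/31) = 3479040/961; ΔPS = ½(11144/31 + 13016/31)(1646/31 − 1438/31) = 2512640/961.
Government spending = 16 × 13016/31 = 208256/31.
Net change = 3479040/961 + 2512640/961 − 208256/31 = -14976/31. The loss equals the DWL triangle ½·16·1872/31.

Net change in total surplus = -14976/31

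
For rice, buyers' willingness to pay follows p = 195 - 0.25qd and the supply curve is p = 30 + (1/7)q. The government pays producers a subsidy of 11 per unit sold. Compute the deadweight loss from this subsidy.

Pre-subsidy: 195 - 0.25q = 30 + (1/7)q gives q* = 420 and p* = 90.
With the subsidy, sellers receive ps = pb + 11 for each unit, where pb is the price buyers pay.
On the curves, pb = 195 - 0.25q and ps = 30 + (1/7)q; the wedge ps − pb = 11 gives 30 + (1/7)q − (195 - 0.25q) = 11, so q' = 448.
Then pb = 195 − 0.25·448 = 83 and ps = 30 + (1/7)·448 = 94.
The subsidy expands output by 448 − 420 = 28 past the efficient level; on those units the gap between marginal cost and willingness to pay runs from 0 up to 11.
DWL = ½ × 11 × 28 = 154.

Deadweight loss = 154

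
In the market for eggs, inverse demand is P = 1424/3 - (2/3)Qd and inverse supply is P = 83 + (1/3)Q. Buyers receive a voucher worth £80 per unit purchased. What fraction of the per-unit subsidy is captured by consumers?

Pre-subsidy: 1424/3 - (2/3)Q = 83 + (1/3)Q gives Q* = 1175/3 and P* = 1922/9.
With the rebate, buyers effectively pay Pb = Ps − 80, where Ps is the price sellers receive.
On the curves, Pb = 1424/3 - (2/3)Q and Ps = 83 + (1/3)Q; the wedge Ps − Pb = 80 gives 83 + (1/3)Q − (1424/3 - (2/3)Q) = 80, so Q' = 1415/3.
Then Pb = 1424/3 − (2/3)·(1415/3) = 1442/9 and Ps = 83 + (1/3)·(1415/3) = 2162/9.
Buyers' price falls by P* − Pb = 1922/9 − 1442/9 = 160/3; sellers' price rises by Ps − P* = 2162/9 − 1922/9 = 80/3.
So consumers capture (160/3)/80 = 2/3 of each unit of subsidy.

Consumer share = 2/3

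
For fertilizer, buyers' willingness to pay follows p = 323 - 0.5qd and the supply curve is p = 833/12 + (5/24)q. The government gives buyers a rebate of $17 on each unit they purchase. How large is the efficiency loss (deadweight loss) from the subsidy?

Pre-subsidy: 323 - 0.5q = 833/12 + (5/24)q gives q* = 358 and p* = 144.
With the rebate, buyers effectively pay pb = ps − 17, where ps is the price sellers receive.
On the curves, pb = 323 - 0.5q and ps = 833/12 + (5/24)q; the wedge ps − pb = 17 gives 833/12 + (5/24)q − (323 - 0.5q) = 17, so q' = 382.
Then pb = 323 − 0.5·382 = 132 and ps = 833/12 + (5/24)·382 = 149.
The subsidy expands output by 382 − 358 = 24 past the efficient level; on those units the gap between marginal cost and willingness to pay runs from 0 up to 17.
DWL = ½ × 17 × 24 = 204.

Deadweight loss = $204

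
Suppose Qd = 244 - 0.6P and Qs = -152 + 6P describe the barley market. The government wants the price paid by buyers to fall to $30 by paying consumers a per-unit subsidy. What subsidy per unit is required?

Required subsidy s = $33 per unit

At a buyer price of 30, quantity demanded is 244 − 0.6·30 = 226.
Sellers supply 226 only when they receive Ps with -152 + 6·Ps = 226, i.e. Ps = 63.
s = Ps − Pb = 63 − 30 = 33.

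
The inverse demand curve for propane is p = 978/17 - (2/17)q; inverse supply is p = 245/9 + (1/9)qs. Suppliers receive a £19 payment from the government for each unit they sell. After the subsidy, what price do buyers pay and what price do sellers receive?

Buyers pay 1126/35; sellers receive 1791/35

Pre-subsidy: 978/17 - (2/17)q = 245/9 + (1/9)q gives q* = 4637/35 and p* = 1468/35.
With the subsidy, sellers receive ps = pb + 19 for each unit, where pb is the price buyers pay.
On the curves, pb = 978/17 - (2/17)q and ps = 245/9 + (1/9)q; the wedge ps − pb = 19 gives 245/9 + (1/9)q − (978/17 - (2/17)q) = 19, so q' = 7544/35.
Then pb = 978/17 − (2/17)·(7544/35) = 1126/35 and ps = 245/9 + (1/9)·(7544/35) = 1791/35.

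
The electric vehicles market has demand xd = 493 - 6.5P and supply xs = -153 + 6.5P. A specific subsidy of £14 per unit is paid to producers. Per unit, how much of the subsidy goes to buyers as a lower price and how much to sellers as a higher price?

Buyers gain £7 per unit; sellers gain £7 per unit

Pre-subsidy: 493 - 6.5P = -153 + 6.5P gives P* = 646/13, x* = 170.
With the subsidy, sellers receive Ps = Pb + 14 for each unit, where Pb is the price buyers pay.
Supply in terms of Pb becomes xs = -153 + 6.5(Pb + 14) = -62 + 6.5Pb. Setting this equal to demand: 493 - 6.5Pb = -62 + 6.5Pb, so Pb = 555/13.
Sellers receive Ps = 555/13 + 14 = 737/13; x' = 493 − 6.5·(555/13) = 215.5.
Buyers' price falls by P* − Pb = 646/13 − 555/13 = 7; sellers' price rises by Ps − P* = 737/13 − 646/13 = 7.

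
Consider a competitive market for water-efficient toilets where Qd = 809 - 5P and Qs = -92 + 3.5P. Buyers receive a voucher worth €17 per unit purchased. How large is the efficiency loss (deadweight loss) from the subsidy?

Pre-subsidy: 809 - 5P = -92 + 3.5P gives P* = 106, Q* = 279.
With the rebate, buyers effectively pay Pb = Ps − 17, where Ps is the price sellers receive.
Demand in terms of Ps becomes Qd = 809 − 5(Ps − 17) = 894 - 5Ps. Setting this equal to supply: 894 - 5Ps = -92 + 3.5Ps, so Ps = 116.
Buyers pay Pb = 116 − 17 = 99; Q' = -92 + 3.5·116 = 314.
The subsidy expands output by 314 − 279 = 35 past the efficient level; on those units the gap between marginal cost and willingness to pay runs from 0 up to 17.
DWL = ½ × 17 × 35 = 297.5.

Deadweight loss = €297.5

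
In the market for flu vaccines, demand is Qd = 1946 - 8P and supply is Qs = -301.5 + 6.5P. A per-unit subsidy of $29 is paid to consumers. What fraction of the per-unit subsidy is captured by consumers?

Pre-subsidy: 1946 - 8P = -301.5 + 6.5P gives P* = 155, Q* = 706.
With the rebate, buyers effectively pay Pb = Ps − 29, where Ps is the price sellers receive.
Demand in terms of Ps becomes Qd = 1946 − 8(Ps − 29) = 2178 - 8Ps. Setting this equal to supply: 2178 - 8Ps = -301.5 + 6.5Ps, so Ps = 171.
Buyers pay Pb = 171 − 29 = 142; Q' = -301.5 + 6.5·171 = 810.
Buyers' price falls by P* − Pb = 155 − 142 = 13; sellers' price rises by Ps − P* = 171 − 155 = 16.
So consumers capture 13/29 = 13/29 of each unit of subsidy.

Consumer share = 13/29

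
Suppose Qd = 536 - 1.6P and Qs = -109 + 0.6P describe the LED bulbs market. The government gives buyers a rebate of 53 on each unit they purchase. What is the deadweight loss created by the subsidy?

Deadweight loss = 33708/55

Pre-subsidy: 536 - 1.6P = -109 + 0.6P gives P* = 3225/11, Q* = 736/11.
With the rebate, buyers effectively pay Pb = Ps − 53, where Ps is the price sellers receive.
Demand in terms of Ps becomes Qd = 536 − 1.6(Ps − 53) = 620.8 - 1.6Ps. Setting this equal to supply: 620.8 - 1.6Ps = -109 + 0.6Ps, so Ps = 3649/11.
Buyers pay Pb = 3649/11 − 53 = 3066/11; Q' = -109 + 0.6·(3649/11) = 4952/55.
The subsidy expands output by 4952/55 − 736/11 = 1272/55 past the efficient level; on those units the gap between marginal cost and willingness to pay runs from 0 up to 53.
DWL = ½ × 53 × 1272/55 = 33708/55.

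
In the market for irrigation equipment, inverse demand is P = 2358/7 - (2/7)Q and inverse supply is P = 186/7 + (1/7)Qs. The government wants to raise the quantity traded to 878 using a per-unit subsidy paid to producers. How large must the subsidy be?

Required subsidy s = 66 per unit

At Q = 878, from the demand curve buyers pay Pb = 2358/7 − (2/7)·878 = 86; from the supply curve sellers need Ps = 186/7 + (1/7)·878 = 152.
The subsidy must fill the gap: s = Ps − Pb = 152 − 86 = 66.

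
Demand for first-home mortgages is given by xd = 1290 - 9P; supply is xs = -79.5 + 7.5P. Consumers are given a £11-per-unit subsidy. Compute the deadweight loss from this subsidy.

Pre-subsidy: 1290 - 9P = -79.5 + 7.5P gives P* = 83, x* = 543.
With the rebate, buyers effectively pay Pb = Ps − 11, where Ps is the price sellers receive.
Demand in terms of Ps becomes xd = 1290 − 9(Ps − 11) = 1389 - 9Ps. Setting this equal to supply: 1389 - 9Ps = -79.5 + 7.5Ps, so Ps = 89.
Buyers pay Pb = 89 − 11 = 78; x' = -79.5 + 7.5·89 = 588.
The subsidy expands output by 588 − 543 = 45 past the efficient level; on those units the gap between marginal cost and willingness to pay runs from 0 up to 11.
DWL = ½ × 11 × 45 = 247.5.

Deadweight loss = £247.5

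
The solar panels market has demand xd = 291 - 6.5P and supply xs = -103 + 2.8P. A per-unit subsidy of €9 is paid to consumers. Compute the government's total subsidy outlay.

Government cost = 9273/31

Pre-subsidy: 291 - 6.5P = -103 + 2.8P gives P* = 3940/93, x* = 1453/93.
With the rebate, buyers effectively pay Pb = Ps − 9, where Ps is the price sellers receive.
Demand in terms of Ps becomes xd = 291 − 6.5(Ps − 9) = 349.5 - 6.5Ps. Setting this equal to supply: 349.5 - 6.5Ps = -103 + 2.8Ps, so Ps = 4525/93.
Buyers pay Pb = 4525/93 − 9 = 3688/93; x' = -103 + 2.8·(4525/93) = 3091/93.
Government outlay = subsidy × quantity = 9 × 3091/93 = 9273/31.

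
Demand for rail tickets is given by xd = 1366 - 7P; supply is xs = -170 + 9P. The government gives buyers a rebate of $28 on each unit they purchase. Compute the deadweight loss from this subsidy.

Deadweight loss = $1543.5

Pre-subsidy: 1366 - 7P = -170 + 9P gives P* = 96, x* = 694.
With the rebate, buyers effectively pay Pb = Ps − 28, where Ps is the price sellers receive.
Demand in terms of Ps becomes xd = 1366 − 7(Ps − 28) = 1562 - 7Ps. Setting this equal to supply: 1562 - 7Ps = -170 + 9Ps, so Ps = 108.25.
Buyers pay Pb = 108.25 − 28 = 80.25; x' = -170 + 9·108.25 = 804.25.
The subsidy expands output by 804.25 − 694 = 110.25 past the efficient level; on those units the gap between marginal cost and willingness to pay runs from 0 up to 28.
DWL = ½ × 28 × 110.25 = 1543.5.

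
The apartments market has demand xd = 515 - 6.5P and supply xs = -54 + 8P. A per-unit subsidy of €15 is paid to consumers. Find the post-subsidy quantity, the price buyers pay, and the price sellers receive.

Pre-subsidy: 515 - 6.5P = -54 + 8P gives P* = 1138/29, x* = 7538/29.
With the rebate, buyers effectively pay Pb = Ps − 15, where Ps is the price sellers receive.
Demand in terms of Ps becomes xd = 515 − 6.5(Ps − 15) = 612.5 - 6.5Ps. Setting this equal to supply: 612.5 - 6.5Ps = -54 + 8Ps, so Ps = 1333/29.
Buyers pay Pb = 1333/29 − 15 = 898/29; x' = -54 + 8·(1333/29) = 9098/29.

x' = 9098/29; buyers pay 898/29; sellers receive 1333/29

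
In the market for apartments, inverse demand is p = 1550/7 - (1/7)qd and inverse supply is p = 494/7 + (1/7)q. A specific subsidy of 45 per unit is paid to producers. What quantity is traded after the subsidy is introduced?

q' = 685.5

Pre-subsidy: 1550/7 - (1/7)q = 494/7 + (1/7)q gives q* = 528 and p* = 146.
With the subsidy, sellers receive ps = pb + 45 for each unit, where pb is the price buyers pay.
On the curves, pb = 1550/7 - (1/7)q and ps = 494/7 + (1/7)q; the wedge ps − pb = 45 gives 494/7 + (1/7)q − (1550/7 - (1/7)q) = 45, so q' = 685.5.
Then pb = 1550/7 − (1/7)·685.5 = 123.5 and ps = 494/7 + (1/7)·685.5 = 168.5.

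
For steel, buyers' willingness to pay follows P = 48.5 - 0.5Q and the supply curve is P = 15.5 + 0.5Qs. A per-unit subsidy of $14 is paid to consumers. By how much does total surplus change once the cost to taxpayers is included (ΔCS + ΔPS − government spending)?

Pre-subsidy: 48.5 - 0.5Q = 15.5 + 0.5Q gives Q* = 33 and P* = 32.
With the rebate, buyers effectively pay Pb = Ps − 14, where Ps is the price sellers receive.
On the curves, Pb = 48.5 - 0.5Q and Ps = 15.5 + 0.5Q; the wedge Ps − Pb = 14 gives 15.5 + 0.5Q − (48.5 - 0.5Q) = 14, so Q' = 47.
Then Pb = 48.5 − 0.5·47 = 25 and Ps = 15.5 + 0.5·47 = 39.
ΔCS = ½(33 + 47)(32 − 25) = 280; ΔPS = ½(33 + 47)(39 − 32) = 280.
Government spending = 14 × 47 = 658.
Net change = 280 + 280 − 658 = -98. The loss equals the DWL triangle ½·14·14.

Net change in total surplus = -$98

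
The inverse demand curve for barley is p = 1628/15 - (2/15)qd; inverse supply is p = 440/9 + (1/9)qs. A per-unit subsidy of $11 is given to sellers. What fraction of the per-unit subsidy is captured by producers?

Pre-subsidy: 1628/15 - (2/15)q = 440/9 + (1/9)q gives q* = 244 and p* = 76.
With the subsidy, sellers receive ps = pb + 11 for each unit, where pb is the price buyers pay.
On the curves, pb = 1628/15 - (2/15)q and ps = 440/9 + (1/9)q; the wedge ps − pb = 11 gives 440/9 + (1/9)q − (1628/15 - (2/15)q) = 11, so q' = 289.
Then pb = 1628/15 − (2/15)·289 = 70 and ps = 440/9 + (1/9)·289 = 81.
Buyers' price falls by p* − pb = 76 − 70 = 6; sellers' price rises by ps − p* = 81 − 76 = 5.
So producers capture 5/11 = 5/11 of each unit of subsidy.

Producer share = 5/11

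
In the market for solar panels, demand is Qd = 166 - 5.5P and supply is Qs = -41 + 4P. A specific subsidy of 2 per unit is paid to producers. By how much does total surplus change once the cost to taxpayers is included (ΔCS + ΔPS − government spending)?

Net change in total surplus = -88/19

Pre-subsidy: 166 - 5.5P = -41 + 4P gives P* = 414/19, Q* = 877/19.
With the subsidy, sellers receive Ps = Pb + 2 for each unit, where Pb is the price buyers pay.
Supply in terms of Pb becomes Qs = -41 + 4(Pb + 2) = -33 + 4Pb. Setting this equal to demand: 166 - 5.5Pb = -33 + 4Pb, so Pb = 398/19.
Sellers receive Ps = 398/19 + 2 = 436/19; Q' = 166 − 5.5·(398/19) = 965/19.
ΔCS = ½(877/19 + 965/19)(414/19 − 398/19) = 14736/361; ΔPS = ½(877/19 + 965/19)(436/19 − 414/19) = 20262/361.
Government spending = 2 × 965/19 = 1930/19.
Net change = 14736/361 + 20262/361 − 1930/19 = -88/19. The loss equals the DWL triangle ½·2·88/19.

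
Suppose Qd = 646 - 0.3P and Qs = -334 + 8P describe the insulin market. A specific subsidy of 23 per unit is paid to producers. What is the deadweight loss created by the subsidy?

Pre-subsidy: 646 - 0.3P = -334 + 8P gives P* = 9800/83, Q* = 50678/83.
With the subsidy, sellers receive Ps = Pb + 23 for each unit, where Pb is the price buyers pay.
Supply in terms of Pb becomes Qs = -334 + 8(Pb + 23) = -150 + 8Pb. Setting this equal to demand: 646 - 0.3Pb = -150 + 8Pb, so Pb = 7960/83.
Sellers receive Ps = 7960/83 + 23 = 9869/83; Q' = 646 − 0.3·(7960/83) = 51230/83.
The subsidy expands output by 51230/83 − 50678/83 = 552/83 past the efficient level; on those units the gap between marginal cost and willingness to pay runs from 0 up to 23.
DWL = ½ × 23 × 552/83 = 6348/83.

Deadweight loss = 6348/83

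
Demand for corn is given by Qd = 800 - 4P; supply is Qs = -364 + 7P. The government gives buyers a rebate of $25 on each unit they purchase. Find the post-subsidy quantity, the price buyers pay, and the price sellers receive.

Q' = 4844/11; buyers pay 989/11; sellers receive 1264/11

Pre-subsidy: 800 - 4P = -364 + 7P gives P* = 1164/11, Q* = 4144/11.
With the rebate, buyers effectively pay Pb = Ps − 25, where Ps is the price sellers receive.
Demand in terms of Ps becomes Qd = 800 − 4(Ps − 25) = 900 - 4Ps. Setting this equal to supply: 900 - 4Ps = -364 + 7Ps, so Ps = 1264/11.
Buyers pay Pb = 1264/11 − 25 = 989/11; Q' = -364 + 7·(1264/11) = 4844/11.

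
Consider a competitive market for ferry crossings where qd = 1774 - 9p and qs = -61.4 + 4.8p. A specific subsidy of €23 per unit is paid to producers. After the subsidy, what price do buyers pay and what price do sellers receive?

Buyers pay €125; sellers receive €148

Pre-subsidy: 1774 - 9p = -61.4 + 4.8p gives p* = 133, q* = 577.
With the subsidy, sellers receive ps = pb + 23 for each unit, where pb is the price buyers pay.
Supply in terms of pb becomes qs = -61.4 + 4.8(pb + 23) = 49 + 4.8pb. Setting this equal to demand: 1774 - 9pb = 49 + 4.8pb, so pb = 125.
Sellers receive ps = 125 + 23 = 148; q' = 1774 − 9·125 = 649.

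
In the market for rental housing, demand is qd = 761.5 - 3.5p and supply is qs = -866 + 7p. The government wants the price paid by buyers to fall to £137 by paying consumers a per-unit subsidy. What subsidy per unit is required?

At a buyer price of 137, quantity demanded is 761.5 − 3.5·137 = 282.
Sellers supply 282 only when they receive ps with -866 + 7·ps = 282, i.e. ps = 164.
s = ps − pb = 164 − 137 = 27.

Required subsidy s = £27 per unit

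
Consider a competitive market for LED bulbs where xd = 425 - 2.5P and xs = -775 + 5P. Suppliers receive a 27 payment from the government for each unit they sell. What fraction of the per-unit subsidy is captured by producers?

Pre-subsidy: 425 - 2.5P = -775 + 5P gives P* = 160, x* = 25.
With the subsidy, sellers receive Ps = Pb + 27 for each unit, where Pb is the price buyers pay.
Supply in terms of Pb becomes xs = -775 + 5(Pb + 27) = -640 + 5Pb. Setting this equal to demand: 425 - 2.5Pb = -640 + 5Pb, so Pb = 142.
Sellers receive Ps = 142 + 27 = 169; x' = 425 − 2.5·142 = 70.
Buyers' price falls by P* − Pb = 160 − 142 = 18; sellers' price rises by Ps − P* = 169 − 160 = 9.
So producers capture 9/27 = 1/3 of each unit of subsidy.

Producer share = 1/3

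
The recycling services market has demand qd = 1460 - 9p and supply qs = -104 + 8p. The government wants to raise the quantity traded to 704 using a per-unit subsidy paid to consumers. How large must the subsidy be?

Required subsidy s = 17 per unit

At q = 704, invert demand for the buyer price: pb = (1460 − 704)/9 = 84; invert supply for the seller price: ps = (704 − (-104))/8 = 101.
The subsidy must fill the gap: s = ps − pb = 101 − 84 = 17.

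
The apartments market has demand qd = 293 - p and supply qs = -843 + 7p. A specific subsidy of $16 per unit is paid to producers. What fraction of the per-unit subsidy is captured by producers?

Producer share = 0.125

Pre-subsidy: 293 - p = -843 + 7p gives p* = 142, q* = 151.
With the subsidy, sellers receive ps = pb + 16 for each unit, where pb is the price buyers pay.
Supply in terms of pb becomes qs = -843 + 7(pb + 16) = -731 + 7pb. Setting this equal to demand: 293 - pb = -731 + 7pb, so pb = 128.
Sellers receive ps = 128 + 16 = 144; q' = 293 − 1·128 = 165.
Buyers' price falls by p* − pb = 142 − 128 = 14; sellers' price rises by ps − p* = 144 − 142 = 2.
So producers capture 2/16 = 0.125 of each unit of subsidy.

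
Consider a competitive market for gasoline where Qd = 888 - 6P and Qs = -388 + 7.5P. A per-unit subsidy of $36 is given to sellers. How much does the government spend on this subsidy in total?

Pre-subsidy: 888 - 6P = -388 + 7.5P gives P* = 2552/27, Q* = 2888/9.
With the subsidy, sellers receive Ps = Pb + 36 for each unit, where Pb is the price buyers pay.
Supply in terms of Pb becomes Qs = -388 + 7.5(Pb + 36) = -118 + 7.5Pb. Setting this equal to demand: 888 - 6Pb = -118 + 7.5Pb, so Pb = 2012/27.
Sellers receive Ps = 2012/27 + 36 = 2984/27; Q' = 888 − 6·(2012/27) = 3968/9.
Government outlay = subsidy × quantity = 36 × 3968/9 = 15872.

Government cost = $15872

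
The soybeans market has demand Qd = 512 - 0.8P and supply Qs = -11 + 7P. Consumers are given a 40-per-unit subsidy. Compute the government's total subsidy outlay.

Government cost = 253280/13

Pre-subsidy: 512 - 0.8P = -11 + 7P gives P* = 2615/39, Q* = 17876/39.
With the rebate, buyers effectively pay Pb = Ps − 40, where Ps is the price sellers receive.
Demand in terms of Ps becomes Qd = 512 − 0.8(Ps − 40) = 544 - 0.8Ps. Setting this equal to supply: 544 - 0.8Ps = -11 + 7Ps, so Ps = 925/13.
Buyers pay Pb = 925/13 − 40 = 405/13; Q' = -11 + 7·(925/13) = 6332/13.
Government outlay = subsidy × quantity = 40 × 6332/13 = 253280/13.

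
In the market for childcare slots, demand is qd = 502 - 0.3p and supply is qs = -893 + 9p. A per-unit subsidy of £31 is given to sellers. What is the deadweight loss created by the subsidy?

Deadweight loss = £139.5

Pre-subsidy: 502 - 0.3p = -893 + 9p gives p* = 150, q* = 457.
With the subsidy, sellers receive ps = pb + 31 for each unit, where pb is the price buyers pay.
Supply in terms of pb becomes qs = -893 + 9(pb + 31) = -614 + 9pb. Setting this equal to demand: 502 - 0.3pb = -614 + 9pb, so pb = 120.
Sellers receive ps = 120 + 31 = 151; q' = 502 − 0.3·120 = 466.
The subsidy expands output by 466 − 457 = 9 past the efficient level; on those units the gap between marginal cost and willingness to pay runs from 0 up to 31.
DWL = ½ × 31 × 9 = 139.5.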